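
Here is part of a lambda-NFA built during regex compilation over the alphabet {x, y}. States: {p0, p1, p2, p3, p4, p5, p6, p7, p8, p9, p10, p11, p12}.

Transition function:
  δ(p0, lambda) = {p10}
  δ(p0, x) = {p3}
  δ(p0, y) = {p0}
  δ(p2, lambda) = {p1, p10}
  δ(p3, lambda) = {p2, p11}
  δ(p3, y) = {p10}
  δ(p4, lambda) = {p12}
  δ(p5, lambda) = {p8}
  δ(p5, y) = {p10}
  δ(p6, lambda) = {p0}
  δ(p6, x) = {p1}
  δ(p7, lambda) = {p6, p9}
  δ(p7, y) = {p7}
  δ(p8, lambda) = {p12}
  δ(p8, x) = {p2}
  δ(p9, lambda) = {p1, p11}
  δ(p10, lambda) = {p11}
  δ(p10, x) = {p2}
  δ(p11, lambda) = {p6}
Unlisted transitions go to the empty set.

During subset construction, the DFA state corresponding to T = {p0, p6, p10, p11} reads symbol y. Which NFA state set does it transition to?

p0 on y → {p0}.
No y-transition from p6, p10, p11.
Union after reading y: {p0}.
Now take the lambda-closure:
From p0 via lambda: add p10.
From p10 via lambda: add p11.
From p11 via lambda: add p6.
No new states can be added; the closed set is {p0, p6, p10, p11}.

{p0, p6, p10, p11}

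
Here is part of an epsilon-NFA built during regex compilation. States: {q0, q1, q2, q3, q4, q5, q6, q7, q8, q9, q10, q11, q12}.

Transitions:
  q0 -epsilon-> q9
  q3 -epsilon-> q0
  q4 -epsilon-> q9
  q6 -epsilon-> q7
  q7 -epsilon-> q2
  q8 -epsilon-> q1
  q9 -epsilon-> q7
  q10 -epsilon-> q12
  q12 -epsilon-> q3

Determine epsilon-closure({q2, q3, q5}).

{q0, q2, q3, q5, q7, q9}

Start with {q2, q3, q5}.
From q3 via epsilon: add q0.
From q0 via epsilon: add q9.
From q9 via epsilon: add q7.
No new states can be added; the closed set is {q0, q2, q3, q5, q7, q9}.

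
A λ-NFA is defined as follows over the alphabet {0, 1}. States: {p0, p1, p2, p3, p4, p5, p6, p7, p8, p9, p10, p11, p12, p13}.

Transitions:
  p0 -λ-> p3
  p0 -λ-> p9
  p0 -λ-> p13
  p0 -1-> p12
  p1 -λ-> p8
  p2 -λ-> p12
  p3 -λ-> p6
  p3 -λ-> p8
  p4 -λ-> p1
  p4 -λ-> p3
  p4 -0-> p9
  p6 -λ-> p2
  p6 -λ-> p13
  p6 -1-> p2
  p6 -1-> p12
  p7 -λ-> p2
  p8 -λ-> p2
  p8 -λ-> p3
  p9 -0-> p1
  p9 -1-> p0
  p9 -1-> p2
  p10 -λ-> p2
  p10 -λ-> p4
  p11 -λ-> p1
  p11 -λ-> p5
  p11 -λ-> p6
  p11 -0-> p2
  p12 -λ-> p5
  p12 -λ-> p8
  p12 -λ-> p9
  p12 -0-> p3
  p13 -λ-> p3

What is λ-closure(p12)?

Start with {p12}.
From p12 via λ: add p5, p8, p9.
From p8 via λ: add p2, p3.
From p3 via λ: add p6.
From p6 via λ: add p13.
No new states can be added; the closed set is {p2, p3, p5, p6, p8, p9, p12, p13}.

{p2, p3, p5, p6, p8, p9, p12, p13}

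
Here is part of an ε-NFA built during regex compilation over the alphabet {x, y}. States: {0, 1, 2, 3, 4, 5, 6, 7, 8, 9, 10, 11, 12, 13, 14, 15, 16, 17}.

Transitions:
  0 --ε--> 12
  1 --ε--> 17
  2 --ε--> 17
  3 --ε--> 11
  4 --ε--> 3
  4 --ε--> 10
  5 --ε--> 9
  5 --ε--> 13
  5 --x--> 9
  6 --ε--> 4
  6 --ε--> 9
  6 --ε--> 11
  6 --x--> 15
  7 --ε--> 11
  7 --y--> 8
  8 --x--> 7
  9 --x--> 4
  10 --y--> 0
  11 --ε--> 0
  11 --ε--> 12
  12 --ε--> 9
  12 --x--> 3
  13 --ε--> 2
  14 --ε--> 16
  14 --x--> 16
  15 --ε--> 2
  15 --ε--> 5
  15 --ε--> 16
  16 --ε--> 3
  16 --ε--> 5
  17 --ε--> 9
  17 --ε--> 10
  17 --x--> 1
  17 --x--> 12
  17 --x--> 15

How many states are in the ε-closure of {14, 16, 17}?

Start with {14, 16, 17}.
From 16 via ε: add 3, 5.
From 17 via ε: add 9, 10.
From 3 via ε: add 11.
From 5 via ε: add 13.
From 11 via ε: add 0, 12.
From 13 via ε: add 2.
ε-closure = {0, 2, 3, 5, 9, 10, 11, 12, 13, 14, 16, 17}, which has 12 states.

12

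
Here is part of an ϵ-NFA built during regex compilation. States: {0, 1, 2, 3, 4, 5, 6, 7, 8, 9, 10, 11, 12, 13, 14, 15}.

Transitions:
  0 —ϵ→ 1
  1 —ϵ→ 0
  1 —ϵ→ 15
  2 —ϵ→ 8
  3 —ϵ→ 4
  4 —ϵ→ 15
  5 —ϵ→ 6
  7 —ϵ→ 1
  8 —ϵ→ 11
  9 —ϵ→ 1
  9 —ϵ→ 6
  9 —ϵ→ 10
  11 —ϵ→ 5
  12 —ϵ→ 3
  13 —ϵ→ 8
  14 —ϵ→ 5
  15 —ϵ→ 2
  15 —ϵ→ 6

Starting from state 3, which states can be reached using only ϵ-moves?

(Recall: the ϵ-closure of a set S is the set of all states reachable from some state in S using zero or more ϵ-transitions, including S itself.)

Start with {3}.
From 3 via ϵ: add 4.
From 4 via ϵ: add 15.
From 15 via ϵ: add 2, 6.
From 2 via ϵ: add 8.
From 8 via ϵ: add 11.
From 11 via ϵ: add 5.
No new states can be added; the closed set is {2, 3, 4, 5, 6, 8, 11, 15}.

{2, 3, 4, 5, 6, 8, 11, 15}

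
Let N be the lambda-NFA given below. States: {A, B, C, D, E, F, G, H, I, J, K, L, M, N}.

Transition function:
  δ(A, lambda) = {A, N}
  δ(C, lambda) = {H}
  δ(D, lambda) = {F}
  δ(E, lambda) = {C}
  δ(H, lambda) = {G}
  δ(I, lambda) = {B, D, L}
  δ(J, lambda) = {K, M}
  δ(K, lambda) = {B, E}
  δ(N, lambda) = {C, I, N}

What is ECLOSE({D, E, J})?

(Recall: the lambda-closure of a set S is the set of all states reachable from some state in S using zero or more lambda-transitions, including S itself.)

{B, C, D, E, F, G, H, J, K, M}

Start with {D, E, J}.
From D via lambda: add F.
From E via lambda: add C.
From J via lambda: add K, M.
From C via lambda: add H.
From K via lambda: add B.
From H via lambda: add G.
No new states can be added; the closed set is {B, C, D, E, F, G, H, J, K, M}.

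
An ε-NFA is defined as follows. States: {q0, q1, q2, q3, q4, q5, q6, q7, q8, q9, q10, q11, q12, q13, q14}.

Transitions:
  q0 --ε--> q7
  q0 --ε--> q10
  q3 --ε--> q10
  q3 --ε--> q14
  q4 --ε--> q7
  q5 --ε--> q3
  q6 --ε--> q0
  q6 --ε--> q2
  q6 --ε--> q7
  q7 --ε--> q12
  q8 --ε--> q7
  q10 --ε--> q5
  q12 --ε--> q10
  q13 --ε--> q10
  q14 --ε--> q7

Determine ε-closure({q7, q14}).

{q3, q5, q7, q10, q12, q14}

Start with {q7, q14}.
From q7 via ε: add q12.
From q12 via ε: add q10.
From q10 via ε: add q5.
From q5 via ε: add q3.
No new states can be added; the closed set is {q3, q5, q7, q10, q12, q14}.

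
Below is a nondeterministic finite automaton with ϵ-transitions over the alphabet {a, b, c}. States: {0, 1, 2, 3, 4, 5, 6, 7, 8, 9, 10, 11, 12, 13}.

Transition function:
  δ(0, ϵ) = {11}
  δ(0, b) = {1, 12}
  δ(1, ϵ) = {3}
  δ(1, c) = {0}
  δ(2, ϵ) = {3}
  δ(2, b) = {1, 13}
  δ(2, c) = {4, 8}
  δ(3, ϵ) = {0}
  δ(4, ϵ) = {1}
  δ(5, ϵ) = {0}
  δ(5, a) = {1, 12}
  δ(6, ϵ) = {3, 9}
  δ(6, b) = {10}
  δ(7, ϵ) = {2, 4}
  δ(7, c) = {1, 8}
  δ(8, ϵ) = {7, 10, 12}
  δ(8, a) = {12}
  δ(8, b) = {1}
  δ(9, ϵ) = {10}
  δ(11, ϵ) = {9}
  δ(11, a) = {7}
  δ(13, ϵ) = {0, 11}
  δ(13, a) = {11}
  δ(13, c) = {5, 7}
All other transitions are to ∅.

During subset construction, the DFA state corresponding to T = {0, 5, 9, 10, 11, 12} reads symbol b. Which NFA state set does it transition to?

{0, 1, 3, 9, 10, 11, 12}

0 on b → {1, 12}.
No b-transition from 5, 9, 10, 11, 12.
Union after reading b: {1, 12}.
Now take the ϵ-closure:
From 1 via ϵ: add 3.
From 3 via ϵ: add 0.
From 0 via ϵ: add 11.
From 11 via ϵ: add 9.
From 9 via ϵ: add 10.
No new states can be added; the closed set is {0, 1, 3, 9, 10, 11, 12}.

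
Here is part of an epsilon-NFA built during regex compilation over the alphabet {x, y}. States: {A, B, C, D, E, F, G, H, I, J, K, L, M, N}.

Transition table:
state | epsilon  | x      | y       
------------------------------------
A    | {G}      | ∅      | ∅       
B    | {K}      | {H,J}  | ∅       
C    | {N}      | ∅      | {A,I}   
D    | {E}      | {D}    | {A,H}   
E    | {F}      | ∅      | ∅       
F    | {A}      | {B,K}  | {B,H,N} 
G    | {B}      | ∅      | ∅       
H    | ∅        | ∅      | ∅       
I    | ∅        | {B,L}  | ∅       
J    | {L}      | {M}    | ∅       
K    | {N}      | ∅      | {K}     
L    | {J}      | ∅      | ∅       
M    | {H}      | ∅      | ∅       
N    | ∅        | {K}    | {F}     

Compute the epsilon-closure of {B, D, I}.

{A, B, D, E, F, G, I, K, N}

Start with {B, D, I}.
From B via epsilon: add K.
From D via epsilon: add E.
From E via epsilon: add F.
From K via epsilon: add N.
From F via epsilon: add A.
From A via epsilon: add G.
No new states can be added; the closed set is {A, B, D, E, F, G, I, K, N}.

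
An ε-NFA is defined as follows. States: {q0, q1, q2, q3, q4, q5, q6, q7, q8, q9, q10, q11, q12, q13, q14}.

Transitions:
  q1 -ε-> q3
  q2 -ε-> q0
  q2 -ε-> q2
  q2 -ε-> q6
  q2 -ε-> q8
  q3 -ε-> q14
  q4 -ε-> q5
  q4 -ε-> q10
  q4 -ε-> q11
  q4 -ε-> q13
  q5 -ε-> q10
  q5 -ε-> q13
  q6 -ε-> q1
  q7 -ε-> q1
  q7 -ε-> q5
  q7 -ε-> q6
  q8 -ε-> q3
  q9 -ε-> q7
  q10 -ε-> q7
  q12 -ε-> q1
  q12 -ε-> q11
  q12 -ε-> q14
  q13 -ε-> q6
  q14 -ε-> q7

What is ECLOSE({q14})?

{q1, q3, q5, q6, q7, q10, q13, q14}

Start with {q14}.
From q14 via ε: add q7.
From q7 via ε: add q1, q5, q6.
From q1 via ε: add q3.
From q5 via ε: add q10, q13.
No new states can be added; the closed set is {q1, q3, q5, q6, q7, q10, q13, q14}.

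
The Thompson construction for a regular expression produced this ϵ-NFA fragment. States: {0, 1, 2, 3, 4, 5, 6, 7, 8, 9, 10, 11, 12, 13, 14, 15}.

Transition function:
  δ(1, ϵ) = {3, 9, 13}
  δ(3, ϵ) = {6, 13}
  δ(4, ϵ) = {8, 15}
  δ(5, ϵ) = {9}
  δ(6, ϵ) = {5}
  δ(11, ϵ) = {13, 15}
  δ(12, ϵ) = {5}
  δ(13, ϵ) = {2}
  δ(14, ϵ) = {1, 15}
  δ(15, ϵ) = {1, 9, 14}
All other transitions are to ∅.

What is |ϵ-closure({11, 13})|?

Start with {11, 13}.
From 11 via ϵ: add 15.
From 13 via ϵ: add 2.
From 15 via ϵ: add 1, 9, 14.
From 1 via ϵ: add 3.
From 3 via ϵ: add 6.
From 6 via ϵ: add 5.
ϵ-closure = {1, 2, 3, 5, 6, 9, 11, 13, 14, 15}, which has 10 states.

10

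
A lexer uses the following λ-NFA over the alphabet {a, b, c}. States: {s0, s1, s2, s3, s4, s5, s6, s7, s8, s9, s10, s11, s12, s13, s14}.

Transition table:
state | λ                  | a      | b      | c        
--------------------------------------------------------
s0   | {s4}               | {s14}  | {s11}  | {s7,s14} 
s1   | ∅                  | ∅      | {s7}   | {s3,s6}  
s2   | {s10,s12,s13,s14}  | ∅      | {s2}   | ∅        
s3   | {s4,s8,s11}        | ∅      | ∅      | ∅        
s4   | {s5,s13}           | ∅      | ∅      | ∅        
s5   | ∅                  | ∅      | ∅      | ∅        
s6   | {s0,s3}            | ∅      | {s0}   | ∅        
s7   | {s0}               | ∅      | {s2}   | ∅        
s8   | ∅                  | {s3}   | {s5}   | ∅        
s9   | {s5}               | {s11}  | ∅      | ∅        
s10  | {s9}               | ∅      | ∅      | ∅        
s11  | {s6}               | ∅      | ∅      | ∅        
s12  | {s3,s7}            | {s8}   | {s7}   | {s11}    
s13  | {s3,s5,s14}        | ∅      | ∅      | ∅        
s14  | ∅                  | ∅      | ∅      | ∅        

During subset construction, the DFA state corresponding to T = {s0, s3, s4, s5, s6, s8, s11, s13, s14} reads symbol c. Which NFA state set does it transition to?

{s0, s3, s4, s5, s6, s7, s8, s11, s13, s14}

s0 on c → {s7, s14}.
No c-transition from s3, s4, s5, s6, s8, s11, s13, s14.
Union after reading c: {s7, s14}.
Now take the λ-closure:
From s7 via λ: add s0.
From s0 via λ: add s4.
From s4 via λ: add s5, s13.
From s13 via λ: add s3.
From s3 via λ: add s8, s11.
From s11 via λ: add s6.
No new states can be added; the closed set is {s0, s3, s4, s5, s6, s7, s8, s11, s13, s14}.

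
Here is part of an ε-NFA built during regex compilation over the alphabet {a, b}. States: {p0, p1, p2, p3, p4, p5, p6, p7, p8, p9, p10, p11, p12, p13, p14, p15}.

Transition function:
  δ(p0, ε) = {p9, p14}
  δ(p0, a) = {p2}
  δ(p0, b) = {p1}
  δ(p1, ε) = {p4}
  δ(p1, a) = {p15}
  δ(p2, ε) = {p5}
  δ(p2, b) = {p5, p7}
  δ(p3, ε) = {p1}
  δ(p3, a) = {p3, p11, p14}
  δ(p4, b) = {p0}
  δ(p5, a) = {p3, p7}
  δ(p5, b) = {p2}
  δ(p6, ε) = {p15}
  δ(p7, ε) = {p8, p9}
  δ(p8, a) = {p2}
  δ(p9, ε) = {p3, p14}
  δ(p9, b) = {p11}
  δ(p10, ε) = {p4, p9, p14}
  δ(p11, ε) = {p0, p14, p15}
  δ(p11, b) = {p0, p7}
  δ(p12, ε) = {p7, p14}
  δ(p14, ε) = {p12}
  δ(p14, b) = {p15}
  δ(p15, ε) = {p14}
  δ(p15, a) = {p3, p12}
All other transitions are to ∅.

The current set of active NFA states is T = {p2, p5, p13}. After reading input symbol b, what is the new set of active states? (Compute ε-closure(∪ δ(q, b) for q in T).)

p2 on b → {p5, p7}.
p5 on b → {p2}.
No b-transition from p13.
Union after reading b: {p2, p5, p7}.
Now take the ε-closure:
From p7 via ε: add p8, p9.
From p9 via ε: add p3, p14.
From p3 via ε: add p1.
From p14 via ε: add p12.
From p1 via ε: add p4.
No new states can be added; the closed set is {p1, p2, p3, p4, p5, p7, p8, p9, p12, p14}.

{p1, p2, p3, p4, p5, p7, p8, p9, p12, p14}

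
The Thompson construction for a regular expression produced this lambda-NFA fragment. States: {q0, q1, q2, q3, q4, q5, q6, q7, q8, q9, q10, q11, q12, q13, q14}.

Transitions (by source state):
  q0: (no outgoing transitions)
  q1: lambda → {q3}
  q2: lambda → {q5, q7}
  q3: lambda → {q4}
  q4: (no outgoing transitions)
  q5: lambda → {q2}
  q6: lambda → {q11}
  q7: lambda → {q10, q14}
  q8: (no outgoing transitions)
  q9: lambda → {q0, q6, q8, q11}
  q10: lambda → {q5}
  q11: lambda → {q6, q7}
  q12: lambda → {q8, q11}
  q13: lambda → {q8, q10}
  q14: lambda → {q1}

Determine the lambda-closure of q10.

{q1, q2, q3, q4, q5, q7, q10, q14}

Start with {q10}.
From q10 via lambda: add q5.
From q5 via lambda: add q2.
From q2 via lambda: add q7.
From q7 via lambda: add q14.
From q14 via lambda: add q1.
From q1 via lambda: add q3.
From q3 via lambda: add q4.
No new states can be added; the closed set is {q1, q2, q3, q4, q5, q7, q10, q14}.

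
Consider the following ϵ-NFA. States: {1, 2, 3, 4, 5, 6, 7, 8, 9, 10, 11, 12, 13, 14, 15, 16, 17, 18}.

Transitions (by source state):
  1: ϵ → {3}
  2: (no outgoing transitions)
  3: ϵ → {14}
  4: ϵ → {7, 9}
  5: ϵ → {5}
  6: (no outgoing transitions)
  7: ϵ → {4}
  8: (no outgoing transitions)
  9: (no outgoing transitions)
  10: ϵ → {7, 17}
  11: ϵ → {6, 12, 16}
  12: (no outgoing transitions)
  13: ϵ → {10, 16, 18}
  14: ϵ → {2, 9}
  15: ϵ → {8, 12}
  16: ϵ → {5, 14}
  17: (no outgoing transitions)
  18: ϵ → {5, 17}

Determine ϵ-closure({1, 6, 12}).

{1, 2, 3, 6, 9, 12, 14}

Start with {1, 6, 12}.
From 1 via ϵ: add 3.
From 3 via ϵ: add 14.
From 14 via ϵ: add 2, 9.
No new states can be added; the closed set is {1, 2, 3, 6, 9, 12, 14}.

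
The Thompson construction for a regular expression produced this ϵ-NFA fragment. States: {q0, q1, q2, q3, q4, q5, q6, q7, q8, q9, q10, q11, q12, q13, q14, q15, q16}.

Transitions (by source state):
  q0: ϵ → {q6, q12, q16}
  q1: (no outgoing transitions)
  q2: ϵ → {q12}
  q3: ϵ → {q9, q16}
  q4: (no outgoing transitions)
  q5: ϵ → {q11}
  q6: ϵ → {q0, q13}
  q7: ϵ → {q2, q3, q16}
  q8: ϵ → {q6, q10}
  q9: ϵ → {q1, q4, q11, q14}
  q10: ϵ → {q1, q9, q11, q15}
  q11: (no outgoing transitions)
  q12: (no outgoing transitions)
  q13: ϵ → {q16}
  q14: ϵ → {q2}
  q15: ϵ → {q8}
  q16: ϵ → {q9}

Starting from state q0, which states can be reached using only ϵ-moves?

{q0, q1, q2, q4, q6, q9, q11, q12, q13, q14, q16}

Start with {q0}.
From q0 via ϵ: add q6, q12, q16.
From q6 via ϵ: add q13.
From q16 via ϵ: add q9.
From q9 via ϵ: add q1, q4, q11, q14.
From q14 via ϵ: add q2.
No new states can be added; the closed set is {q0, q1, q2, q4, q6, q9, q11, q12, q13, q14, q16}.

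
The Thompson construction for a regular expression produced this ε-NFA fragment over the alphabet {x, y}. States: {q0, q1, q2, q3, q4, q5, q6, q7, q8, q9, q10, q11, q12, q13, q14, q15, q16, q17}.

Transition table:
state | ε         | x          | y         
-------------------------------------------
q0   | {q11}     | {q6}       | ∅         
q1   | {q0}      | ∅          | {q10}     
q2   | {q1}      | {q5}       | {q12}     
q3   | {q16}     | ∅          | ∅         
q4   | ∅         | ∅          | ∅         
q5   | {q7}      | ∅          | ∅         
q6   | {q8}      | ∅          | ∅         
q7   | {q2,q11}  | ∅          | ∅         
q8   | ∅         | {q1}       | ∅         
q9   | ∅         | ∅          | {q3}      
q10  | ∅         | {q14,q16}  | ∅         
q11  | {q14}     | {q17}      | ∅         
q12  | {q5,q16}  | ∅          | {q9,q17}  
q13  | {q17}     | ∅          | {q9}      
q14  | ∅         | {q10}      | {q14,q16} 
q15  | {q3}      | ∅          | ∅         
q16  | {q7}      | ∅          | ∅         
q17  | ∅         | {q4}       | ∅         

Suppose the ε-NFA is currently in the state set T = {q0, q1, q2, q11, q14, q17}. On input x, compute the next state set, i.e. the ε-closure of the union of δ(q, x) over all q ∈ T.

{q0, q1, q2, q4, q5, q6, q7, q8, q10, q11, q14, q17}

q0 on x → {q6}.
q2 on x → {q5}.
q11 on x → {q17}.
q14 on x → {q10}.
q17 on x → {q4}.
No x-transition from q1.
Union after reading x: {q4, q5, q6, q10, q17}.
Now take the ε-closure:
From q5 via ε: add q7.
From q6 via ε: add q8.
From q7 via ε: add q2, q11.
From q2 via ε: add q1.
From q11 via ε: add q14.
From q1 via ε: add q0.
No new states can be added; the closed set is {q0, q1, q2, q4, q5, q6, q7, q8, q10, q11, q14, q17}.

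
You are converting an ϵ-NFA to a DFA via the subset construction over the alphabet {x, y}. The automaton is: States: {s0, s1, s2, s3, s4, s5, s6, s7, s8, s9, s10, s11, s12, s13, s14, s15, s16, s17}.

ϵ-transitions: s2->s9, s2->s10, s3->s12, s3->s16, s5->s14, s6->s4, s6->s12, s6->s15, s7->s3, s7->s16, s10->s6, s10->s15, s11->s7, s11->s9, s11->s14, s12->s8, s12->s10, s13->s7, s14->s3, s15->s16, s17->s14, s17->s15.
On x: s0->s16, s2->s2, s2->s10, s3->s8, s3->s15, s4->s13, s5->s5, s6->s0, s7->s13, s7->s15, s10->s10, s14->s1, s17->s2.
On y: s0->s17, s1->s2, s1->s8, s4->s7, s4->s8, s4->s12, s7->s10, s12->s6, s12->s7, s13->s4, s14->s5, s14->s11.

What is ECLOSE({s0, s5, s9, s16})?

{s0, s3, s4, s5, s6, s8, s9, s10, s12, s14, s15, s16}

Start with {s0, s5, s9, s16}.
From s5 via ϵ: add s14.
From s14 via ϵ: add s3.
From s3 via ϵ: add s12.
From s12 via ϵ: add s8, s10.
From s10 via ϵ: add s6, s15.
From s6 via ϵ: add s4.
No new states can be added; the closed set is {s0, s3, s4, s5, s6, s8, s9, s10, s12, s14, s15, s16}.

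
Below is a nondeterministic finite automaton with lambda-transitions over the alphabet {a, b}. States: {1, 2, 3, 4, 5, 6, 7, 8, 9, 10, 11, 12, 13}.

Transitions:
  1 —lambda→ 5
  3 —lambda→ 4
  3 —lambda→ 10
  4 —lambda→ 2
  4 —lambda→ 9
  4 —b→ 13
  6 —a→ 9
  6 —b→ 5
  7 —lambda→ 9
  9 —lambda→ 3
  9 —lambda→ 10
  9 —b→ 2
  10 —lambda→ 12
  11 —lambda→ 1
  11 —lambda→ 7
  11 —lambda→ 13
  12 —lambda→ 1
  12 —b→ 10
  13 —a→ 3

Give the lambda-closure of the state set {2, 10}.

{1, 2, 5, 10, 12}

Start with {2, 10}.
From 10 via lambda: add 12.
From 12 via lambda: add 1.
From 1 via lambda: add 5.
No new states can be added; the closed set is {1, 2, 5, 10, 12}.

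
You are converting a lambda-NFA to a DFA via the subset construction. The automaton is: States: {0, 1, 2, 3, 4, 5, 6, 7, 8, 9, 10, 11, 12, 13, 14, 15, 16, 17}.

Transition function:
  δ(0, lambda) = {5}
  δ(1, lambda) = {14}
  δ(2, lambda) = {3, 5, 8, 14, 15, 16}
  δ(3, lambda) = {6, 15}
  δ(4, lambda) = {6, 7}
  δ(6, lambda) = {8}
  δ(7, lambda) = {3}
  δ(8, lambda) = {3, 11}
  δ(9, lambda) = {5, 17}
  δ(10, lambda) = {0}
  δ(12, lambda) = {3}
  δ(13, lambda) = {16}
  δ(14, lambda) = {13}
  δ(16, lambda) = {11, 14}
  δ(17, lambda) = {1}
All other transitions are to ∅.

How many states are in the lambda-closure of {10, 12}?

Start with {10, 12}.
From 10 via lambda: add 0.
From 12 via lambda: add 3.
From 0 via lambda: add 5.
From 3 via lambda: add 6, 15.
From 6 via lambda: add 8.
From 8 via lambda: add 11.
lambda-closure = {0, 3, 5, 6, 8, 10, 11, 12, 15}, which has 9 states.

9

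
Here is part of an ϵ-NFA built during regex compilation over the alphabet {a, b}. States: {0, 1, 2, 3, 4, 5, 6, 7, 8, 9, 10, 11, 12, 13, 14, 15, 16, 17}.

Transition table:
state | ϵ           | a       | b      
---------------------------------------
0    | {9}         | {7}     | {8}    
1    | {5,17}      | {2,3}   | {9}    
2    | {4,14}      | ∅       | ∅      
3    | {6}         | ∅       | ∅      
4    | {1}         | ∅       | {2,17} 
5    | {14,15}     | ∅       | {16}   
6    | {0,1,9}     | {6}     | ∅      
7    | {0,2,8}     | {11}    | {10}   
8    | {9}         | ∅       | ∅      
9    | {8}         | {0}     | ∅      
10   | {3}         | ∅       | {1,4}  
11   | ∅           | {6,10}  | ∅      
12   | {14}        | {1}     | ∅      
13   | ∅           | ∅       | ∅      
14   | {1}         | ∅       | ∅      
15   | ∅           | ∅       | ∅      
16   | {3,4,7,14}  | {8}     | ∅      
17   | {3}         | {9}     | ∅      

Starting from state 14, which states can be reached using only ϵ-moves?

{0, 1, 3, 5, 6, 8, 9, 14, 15, 17}

Start with {14}.
From 14 via ϵ: add 1.
From 1 via ϵ: add 5, 17.
From 5 via ϵ: add 15.
From 17 via ϵ: add 3.
From 3 via ϵ: add 6.
From 6 via ϵ: add 0, 9.
From 9 via ϵ: add 8.
No new states can be added; the closed set is {0, 1, 3, 5, 6, 8, 9, 14, 15, 17}.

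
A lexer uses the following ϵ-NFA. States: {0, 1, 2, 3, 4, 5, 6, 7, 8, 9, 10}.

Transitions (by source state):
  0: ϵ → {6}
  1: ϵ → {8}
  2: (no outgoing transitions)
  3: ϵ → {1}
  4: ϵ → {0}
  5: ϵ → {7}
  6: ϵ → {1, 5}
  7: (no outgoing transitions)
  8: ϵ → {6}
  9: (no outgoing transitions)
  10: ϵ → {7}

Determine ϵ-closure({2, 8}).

{1, 2, 5, 6, 7, 8}

Start with {2, 8}.
From 8 via ϵ: add 6.
From 6 via ϵ: add 1, 5.
From 5 via ϵ: add 7.
No new states can be added; the closed set is {1, 2, 5, 6, 7, 8}.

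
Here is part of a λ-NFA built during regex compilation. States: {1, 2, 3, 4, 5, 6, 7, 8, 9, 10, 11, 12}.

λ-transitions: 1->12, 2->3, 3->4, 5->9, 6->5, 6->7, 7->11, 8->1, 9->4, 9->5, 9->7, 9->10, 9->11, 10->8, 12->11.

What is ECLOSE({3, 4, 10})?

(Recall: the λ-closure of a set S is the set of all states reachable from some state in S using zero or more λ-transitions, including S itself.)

Start with {3, 4, 10}.
From 10 via λ: add 8.
From 8 via λ: add 1.
From 1 via λ: add 12.
From 12 via λ: add 11.
No new states can be added; the closed set is {1, 3, 4, 8, 10, 11, 12}.

{1, 3, 4, 8, 10, 11, 12}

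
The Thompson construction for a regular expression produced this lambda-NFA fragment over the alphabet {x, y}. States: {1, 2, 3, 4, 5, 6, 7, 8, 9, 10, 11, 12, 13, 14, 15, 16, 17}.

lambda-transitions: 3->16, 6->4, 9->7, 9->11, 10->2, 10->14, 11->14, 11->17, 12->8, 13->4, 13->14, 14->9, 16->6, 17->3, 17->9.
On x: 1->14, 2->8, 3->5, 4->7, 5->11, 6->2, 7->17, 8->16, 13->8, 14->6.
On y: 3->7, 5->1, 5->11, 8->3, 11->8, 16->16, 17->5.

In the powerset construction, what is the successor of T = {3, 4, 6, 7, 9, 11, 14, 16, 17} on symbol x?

3 on x → {5}.
4 on x → {7}.
6 on x → {2}.
7 on x → {17}.
14 on x → {6}.
No x-transition from 9, 11, 16, 17.
Union after reading x: {2, 5, 6, 7, 17}.
Now take the lambda-closure:
From 6 via lambda: add 4.
From 17 via lambda: add 3, 9.
From 3 via lambda: add 16.
From 9 via lambda: add 11.
From 11 via lambda: add 14.
No new states can be added; the closed set is {2, 3, 4, 5, 6, 7, 9, 11, 14, 16, 17}.

{2, 3, 4, 5, 6, 7, 9, 11, 14, 16, 17}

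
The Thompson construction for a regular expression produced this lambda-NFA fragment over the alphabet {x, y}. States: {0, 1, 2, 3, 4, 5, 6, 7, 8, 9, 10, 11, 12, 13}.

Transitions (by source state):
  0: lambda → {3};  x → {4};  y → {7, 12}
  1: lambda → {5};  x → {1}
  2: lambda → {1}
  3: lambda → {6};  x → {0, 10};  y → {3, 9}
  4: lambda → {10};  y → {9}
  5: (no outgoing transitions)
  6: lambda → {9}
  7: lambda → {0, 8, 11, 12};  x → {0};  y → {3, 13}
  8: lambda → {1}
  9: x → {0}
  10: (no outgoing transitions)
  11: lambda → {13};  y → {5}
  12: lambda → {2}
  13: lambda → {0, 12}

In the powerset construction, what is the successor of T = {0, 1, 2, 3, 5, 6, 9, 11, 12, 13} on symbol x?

0 on x → {4}.
1 on x → {1}.
3 on x → {0, 10}.
9 on x → {0}.
No x-transition from 2, 5, 6, 11, 12, 13.
Union after reading x: {0, 1, 4, 10}.
Now take the lambda-closure:
From 0 via lambda: add 3.
From 1 via lambda: add 5.
From 3 via lambda: add 6.
From 6 via lambda: add 9.
No new states can be added; the closed set is {0, 1, 3, 4, 5, 6, 9, 10}.

{0, 1, 3, 4, 5, 6, 9, 10}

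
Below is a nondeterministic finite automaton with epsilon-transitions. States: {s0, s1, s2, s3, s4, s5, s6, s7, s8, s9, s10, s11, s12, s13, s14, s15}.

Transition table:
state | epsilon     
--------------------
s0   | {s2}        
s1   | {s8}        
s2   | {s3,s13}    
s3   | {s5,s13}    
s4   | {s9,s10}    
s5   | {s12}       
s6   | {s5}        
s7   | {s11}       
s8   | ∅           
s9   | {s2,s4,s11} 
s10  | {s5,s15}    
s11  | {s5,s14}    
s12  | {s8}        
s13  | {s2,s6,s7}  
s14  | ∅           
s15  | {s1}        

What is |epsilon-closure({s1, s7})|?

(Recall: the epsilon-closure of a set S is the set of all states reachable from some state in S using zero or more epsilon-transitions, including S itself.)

7

Start with {s1, s7}.
From s1 via epsilon: add s8.
From s7 via epsilon: add s11.
From s11 via epsilon: add s5, s14.
From s5 via epsilon: add s12.
epsilon-closure = {s1, s5, s7, s8, s11, s12, s14}, which has 7 states.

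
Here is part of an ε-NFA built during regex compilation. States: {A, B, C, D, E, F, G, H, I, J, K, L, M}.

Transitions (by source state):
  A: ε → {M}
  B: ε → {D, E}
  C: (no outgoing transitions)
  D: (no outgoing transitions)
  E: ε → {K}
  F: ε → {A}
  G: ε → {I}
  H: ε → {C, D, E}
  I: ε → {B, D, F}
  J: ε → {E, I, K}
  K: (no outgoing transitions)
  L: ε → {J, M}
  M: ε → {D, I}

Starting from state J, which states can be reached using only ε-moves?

{A, B, D, E, F, I, J, K, M}

Start with {J}.
From J via ε: add E, I, K.
From I via ε: add B, D, F.
From F via ε: add A.
From A via ε: add M.
No new states can be added; the closed set is {A, B, D, E, F, I, J, K, M}.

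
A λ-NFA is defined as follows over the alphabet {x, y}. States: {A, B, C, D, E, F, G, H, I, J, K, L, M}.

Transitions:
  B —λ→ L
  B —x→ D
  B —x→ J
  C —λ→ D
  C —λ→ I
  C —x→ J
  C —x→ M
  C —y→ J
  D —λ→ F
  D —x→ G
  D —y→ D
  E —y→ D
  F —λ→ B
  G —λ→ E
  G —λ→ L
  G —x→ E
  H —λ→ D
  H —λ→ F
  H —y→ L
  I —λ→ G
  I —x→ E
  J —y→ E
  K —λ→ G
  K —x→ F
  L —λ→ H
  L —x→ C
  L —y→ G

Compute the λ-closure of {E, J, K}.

{B, D, E, F, G, H, J, K, L}

Start with {E, J, K}.
From K via λ: add G.
From G via λ: add L.
From L via λ: add H.
From H via λ: add D, F.
From F via λ: add B.
No new states can be added; the closed set is {B, D, E, F, G, H, J, K, L}.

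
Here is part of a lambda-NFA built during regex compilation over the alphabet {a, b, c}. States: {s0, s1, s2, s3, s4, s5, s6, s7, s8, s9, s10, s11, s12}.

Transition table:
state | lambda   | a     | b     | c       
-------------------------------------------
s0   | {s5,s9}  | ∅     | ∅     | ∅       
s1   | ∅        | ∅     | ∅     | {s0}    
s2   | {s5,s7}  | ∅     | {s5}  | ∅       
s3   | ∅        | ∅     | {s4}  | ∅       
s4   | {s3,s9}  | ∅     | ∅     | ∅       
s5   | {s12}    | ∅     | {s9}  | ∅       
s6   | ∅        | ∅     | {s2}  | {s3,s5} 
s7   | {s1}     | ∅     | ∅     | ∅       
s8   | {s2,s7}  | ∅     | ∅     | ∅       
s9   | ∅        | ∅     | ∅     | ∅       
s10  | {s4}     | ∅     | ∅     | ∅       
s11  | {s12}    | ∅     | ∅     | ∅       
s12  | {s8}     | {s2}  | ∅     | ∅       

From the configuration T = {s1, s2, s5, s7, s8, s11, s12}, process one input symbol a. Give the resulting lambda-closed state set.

{s1, s2, s5, s7, s8, s12}

s12 on a → {s2}.
No a-transition from s1, s2, s5, s7, s8, s11.
Union after reading a: {s2}.
Now take the lambda-closure:
From s2 via lambda: add s5, s7.
From s5 via lambda: add s12.
From s7 via lambda: add s1.
From s12 via lambda: add s8.
No new states can be added; the closed set is {s1, s2, s5, s7, s8, s12}.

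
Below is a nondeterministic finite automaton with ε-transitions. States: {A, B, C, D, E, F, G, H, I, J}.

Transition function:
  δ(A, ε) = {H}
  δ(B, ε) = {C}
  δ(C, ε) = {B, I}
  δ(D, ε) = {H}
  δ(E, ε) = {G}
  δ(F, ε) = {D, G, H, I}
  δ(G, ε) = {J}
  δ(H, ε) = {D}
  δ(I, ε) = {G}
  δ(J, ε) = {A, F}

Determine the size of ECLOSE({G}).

7

Start with {G}.
From G via ε: add J.
From J via ε: add A, F.
From A via ε: add H.
From F via ε: add D, I.
ε-closure = {A, D, F, G, H, I, J}, which has 7 states.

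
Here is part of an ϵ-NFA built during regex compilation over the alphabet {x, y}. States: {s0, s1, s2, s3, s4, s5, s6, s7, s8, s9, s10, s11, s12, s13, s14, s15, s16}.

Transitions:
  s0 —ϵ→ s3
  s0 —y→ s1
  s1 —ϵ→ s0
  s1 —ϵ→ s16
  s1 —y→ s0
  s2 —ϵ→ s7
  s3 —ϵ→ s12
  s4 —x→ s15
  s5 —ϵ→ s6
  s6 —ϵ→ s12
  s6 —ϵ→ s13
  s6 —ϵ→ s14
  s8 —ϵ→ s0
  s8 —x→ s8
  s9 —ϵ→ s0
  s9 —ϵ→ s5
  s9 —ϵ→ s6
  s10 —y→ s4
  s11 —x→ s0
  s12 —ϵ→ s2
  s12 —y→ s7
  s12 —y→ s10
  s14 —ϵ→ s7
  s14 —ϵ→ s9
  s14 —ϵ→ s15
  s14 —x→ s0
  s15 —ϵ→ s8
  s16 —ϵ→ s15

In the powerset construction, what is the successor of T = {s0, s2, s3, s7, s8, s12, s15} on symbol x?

{s0, s2, s3, s7, s8, s12}

s8 on x → {s8}.
No x-transition from s0, s2, s3, s7, s12, s15.
Union after reading x: {s8}.
Now take the ϵ-closure:
From s8 via ϵ: add s0.
From s0 via ϵ: add s3.
From s3 via ϵ: add s12.
From s12 via ϵ: add s2.
From s2 via ϵ: add s7.
No new states can be added; the closed set is {s0, s2, s3, s7, s8, s12}.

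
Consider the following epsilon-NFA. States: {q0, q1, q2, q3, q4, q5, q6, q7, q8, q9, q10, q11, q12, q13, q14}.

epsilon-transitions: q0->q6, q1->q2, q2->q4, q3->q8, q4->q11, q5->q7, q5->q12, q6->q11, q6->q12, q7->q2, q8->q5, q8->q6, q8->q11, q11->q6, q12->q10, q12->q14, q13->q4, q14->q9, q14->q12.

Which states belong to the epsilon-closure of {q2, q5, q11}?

{q2, q4, q5, q6, q7, q9, q10, q11, q12, q14}

Start with {q2, q5, q11}.
From q2 via epsilon: add q4.
From q5 via epsilon: add q7, q12.
From q11 via epsilon: add q6.
From q12 via epsilon: add q10, q14.
From q14 via epsilon: add q9.
No new states can be added; the closed set is {q2, q4, q5, q6, q7, q9, q10, q11, q12, q14}.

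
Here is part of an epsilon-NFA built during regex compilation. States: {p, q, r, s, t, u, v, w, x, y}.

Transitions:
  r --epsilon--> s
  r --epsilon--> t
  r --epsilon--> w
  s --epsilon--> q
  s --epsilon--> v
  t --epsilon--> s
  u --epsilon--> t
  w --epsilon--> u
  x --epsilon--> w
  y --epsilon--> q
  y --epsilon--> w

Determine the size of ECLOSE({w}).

Start with {w}.
From w via epsilon: add u.
From u via epsilon: add t.
From t via epsilon: add s.
From s via epsilon: add q, v.
epsilon-closure = {q, s, t, u, v, w}, which has 6 states.

6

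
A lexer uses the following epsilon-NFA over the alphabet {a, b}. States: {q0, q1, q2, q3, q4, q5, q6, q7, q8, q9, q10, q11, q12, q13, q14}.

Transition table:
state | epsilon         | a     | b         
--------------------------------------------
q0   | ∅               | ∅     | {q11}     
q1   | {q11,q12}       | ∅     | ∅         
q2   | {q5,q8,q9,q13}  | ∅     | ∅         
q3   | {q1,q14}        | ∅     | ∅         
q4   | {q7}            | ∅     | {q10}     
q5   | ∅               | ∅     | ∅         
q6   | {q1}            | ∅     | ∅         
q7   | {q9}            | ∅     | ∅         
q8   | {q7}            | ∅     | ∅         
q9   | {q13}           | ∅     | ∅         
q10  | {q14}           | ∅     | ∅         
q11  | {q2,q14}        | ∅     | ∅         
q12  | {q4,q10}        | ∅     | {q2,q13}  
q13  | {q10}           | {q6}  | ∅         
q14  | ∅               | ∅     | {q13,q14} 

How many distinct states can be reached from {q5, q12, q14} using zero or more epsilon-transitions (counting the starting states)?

8

Start with {q5, q12, q14}.
From q12 via epsilon: add q4, q10.
From q4 via epsilon: add q7.
From q7 via epsilon: add q9.
From q9 via epsilon: add q13.
epsilon-closure = {q4, q5, q7, q9, q10, q12, q13, q14}, which has 8 states.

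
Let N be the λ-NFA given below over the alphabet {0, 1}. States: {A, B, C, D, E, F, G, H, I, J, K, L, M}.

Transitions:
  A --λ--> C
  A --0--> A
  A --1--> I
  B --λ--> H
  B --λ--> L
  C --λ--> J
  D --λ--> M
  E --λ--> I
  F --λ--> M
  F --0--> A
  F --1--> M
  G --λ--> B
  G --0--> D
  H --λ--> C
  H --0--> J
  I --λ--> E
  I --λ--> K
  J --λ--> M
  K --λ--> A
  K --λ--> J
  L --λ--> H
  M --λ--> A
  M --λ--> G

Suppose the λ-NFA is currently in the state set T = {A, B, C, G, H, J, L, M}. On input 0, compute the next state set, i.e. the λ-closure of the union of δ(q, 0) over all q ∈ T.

A on 0 → {A}.
G on 0 → {D}.
H on 0 → {J}.
No 0-transition from B, C, J, L, M.
Union after reading 0: {A, D, J}.
Now take the λ-closure:
From A via λ: add C.
From D via λ: add M.
From M via λ: add G.
From G via λ: add B.
From B via λ: add H, L.
No new states can be added; the closed set is {A, B, C, D, G, H, J, L, M}.

{A, B, C, D, G, H, J, L, M}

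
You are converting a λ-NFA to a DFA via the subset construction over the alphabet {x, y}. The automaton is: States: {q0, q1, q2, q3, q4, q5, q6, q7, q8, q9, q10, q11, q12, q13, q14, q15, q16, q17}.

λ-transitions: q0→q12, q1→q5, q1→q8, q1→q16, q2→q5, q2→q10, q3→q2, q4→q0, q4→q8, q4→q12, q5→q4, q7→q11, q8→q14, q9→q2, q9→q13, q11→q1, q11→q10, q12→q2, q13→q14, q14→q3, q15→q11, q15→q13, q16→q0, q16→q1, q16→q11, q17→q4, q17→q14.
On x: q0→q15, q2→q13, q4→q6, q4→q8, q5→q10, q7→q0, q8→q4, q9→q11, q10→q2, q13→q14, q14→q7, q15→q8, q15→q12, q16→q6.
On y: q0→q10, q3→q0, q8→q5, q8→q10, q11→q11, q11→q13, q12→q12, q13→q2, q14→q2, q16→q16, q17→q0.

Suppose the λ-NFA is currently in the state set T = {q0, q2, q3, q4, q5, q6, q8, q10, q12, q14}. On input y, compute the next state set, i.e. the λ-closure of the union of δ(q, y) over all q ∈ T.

q0 on y → {q10}.
q3 on y → {q0}.
q8 on y → {q5, q10}.
q12 on y → {q12}.
q14 on y → {q2}.
No y-transition from q2, q4, q5, q6, q10.
Union after reading y: {q0, q2, q5, q10, q12}.
Now take the λ-closure:
From q5 via λ: add q4.
From q4 via λ: add q8.
From q8 via λ: add q14.
From q14 via λ: add q3.
No new states can be added; the closed set is {q0, q2, q3, q4, q5, q8, q10, q12, q14}.

{q0, q2, q3, q4, q5, q8, q10, q12, q14}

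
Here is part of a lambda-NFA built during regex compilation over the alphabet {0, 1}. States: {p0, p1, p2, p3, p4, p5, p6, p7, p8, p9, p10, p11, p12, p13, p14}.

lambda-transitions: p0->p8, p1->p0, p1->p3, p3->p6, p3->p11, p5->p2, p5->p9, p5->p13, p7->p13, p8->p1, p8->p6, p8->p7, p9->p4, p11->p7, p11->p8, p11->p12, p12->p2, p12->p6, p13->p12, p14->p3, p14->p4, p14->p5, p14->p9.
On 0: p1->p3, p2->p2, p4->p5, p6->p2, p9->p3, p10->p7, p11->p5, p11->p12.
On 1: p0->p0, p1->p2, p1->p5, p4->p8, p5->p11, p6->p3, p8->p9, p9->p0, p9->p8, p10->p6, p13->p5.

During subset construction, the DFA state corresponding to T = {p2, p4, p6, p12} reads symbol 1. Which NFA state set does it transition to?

{p0, p1, p2, p3, p6, p7, p8, p11, p12, p13}

p4 on 1 → {p8}.
p6 on 1 → {p3}.
No 1-transition from p2, p12.
Union after reading 1: {p3, p8}.
Now take the lambda-closure:
From p3 via lambda: add p6, p11.
From p8 via lambda: add p1, p7.
From p1 via lambda: add p0.
From p7 via lambda: add p13.
From p11 via lambda: add p12.
From p12 via lambda: add p2.
No new states can be added; the closed set is {p0, p1, p2, p3, p6, p7, p8, p11, p12, p13}.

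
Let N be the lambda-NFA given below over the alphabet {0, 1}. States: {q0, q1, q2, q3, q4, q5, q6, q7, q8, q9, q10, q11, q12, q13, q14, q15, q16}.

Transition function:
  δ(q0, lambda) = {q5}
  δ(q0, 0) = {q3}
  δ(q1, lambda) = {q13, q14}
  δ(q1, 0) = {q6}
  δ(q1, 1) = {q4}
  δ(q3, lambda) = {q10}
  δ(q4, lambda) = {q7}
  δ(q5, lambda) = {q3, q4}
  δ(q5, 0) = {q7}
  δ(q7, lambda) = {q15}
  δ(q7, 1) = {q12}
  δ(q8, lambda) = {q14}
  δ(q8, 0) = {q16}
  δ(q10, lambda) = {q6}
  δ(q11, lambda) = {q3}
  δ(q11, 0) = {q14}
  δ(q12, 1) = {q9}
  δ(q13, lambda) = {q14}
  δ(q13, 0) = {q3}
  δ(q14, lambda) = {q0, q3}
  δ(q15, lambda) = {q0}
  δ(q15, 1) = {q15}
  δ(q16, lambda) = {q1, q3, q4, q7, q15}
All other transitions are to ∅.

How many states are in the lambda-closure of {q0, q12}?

Start with {q0, q12}.
From q0 via lambda: add q5.
From q5 via lambda: add q3, q4.
From q3 via lambda: add q10.
From q4 via lambda: add q7.
From q7 via lambda: add q15.
From q10 via lambda: add q6.
lambda-closure = {q0, q3, q4, q5, q6, q7, q10, q12, q15}, which has 9 states.

9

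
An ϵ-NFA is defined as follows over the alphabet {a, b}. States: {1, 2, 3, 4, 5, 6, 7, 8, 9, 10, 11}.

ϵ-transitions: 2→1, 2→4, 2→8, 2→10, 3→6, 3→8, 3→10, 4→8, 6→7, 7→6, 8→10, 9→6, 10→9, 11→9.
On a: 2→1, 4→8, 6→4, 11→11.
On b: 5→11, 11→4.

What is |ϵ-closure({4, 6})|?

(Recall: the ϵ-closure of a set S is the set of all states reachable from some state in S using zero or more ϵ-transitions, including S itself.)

Start with {4, 6}.
From 4 via ϵ: add 8.
From 6 via ϵ: add 7.
From 8 via ϵ: add 10.
From 10 via ϵ: add 9.
ϵ-closure = {4, 6, 7, 8, 9, 10}, which has 6 states.

6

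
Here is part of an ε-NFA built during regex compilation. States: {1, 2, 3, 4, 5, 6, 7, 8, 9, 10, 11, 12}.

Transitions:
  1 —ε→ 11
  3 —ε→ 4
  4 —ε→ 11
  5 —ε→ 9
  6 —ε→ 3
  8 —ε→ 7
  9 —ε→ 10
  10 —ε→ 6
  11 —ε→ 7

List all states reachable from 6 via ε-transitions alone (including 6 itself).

{3, 4, 6, 7, 11}

Start with {6}.
From 6 via ε: add 3.
From 3 via ε: add 4.
From 4 via ε: add 11.
From 11 via ε: add 7.
No new states can be added; the closed set is {3, 4, 6, 7, 11}.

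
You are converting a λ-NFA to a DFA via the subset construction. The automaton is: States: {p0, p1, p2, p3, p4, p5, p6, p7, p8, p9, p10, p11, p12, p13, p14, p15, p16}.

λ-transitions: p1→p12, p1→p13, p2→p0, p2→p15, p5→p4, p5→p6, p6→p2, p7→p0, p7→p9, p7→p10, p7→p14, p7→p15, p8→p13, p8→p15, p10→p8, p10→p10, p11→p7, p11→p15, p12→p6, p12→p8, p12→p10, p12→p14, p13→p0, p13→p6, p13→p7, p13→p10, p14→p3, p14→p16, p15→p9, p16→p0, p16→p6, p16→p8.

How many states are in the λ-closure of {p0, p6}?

5

Start with {p0, p6}.
From p6 via λ: add p2.
From p2 via λ: add p15.
From p15 via λ: add p9.
λ-closure = {p0, p2, p6, p9, p15}, which has 5 states.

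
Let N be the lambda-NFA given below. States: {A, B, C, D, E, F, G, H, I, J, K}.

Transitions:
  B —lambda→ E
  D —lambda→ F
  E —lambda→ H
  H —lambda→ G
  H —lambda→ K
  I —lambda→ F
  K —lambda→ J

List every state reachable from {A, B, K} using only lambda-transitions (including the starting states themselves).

{A, B, E, G, H, J, K}

Start with {A, B, K}.
From B via lambda: add E.
From K via lambda: add J.
From E via lambda: add H.
From H via lambda: add G.
No new states can be added; the closed set is {A, B, E, G, H, J, K}.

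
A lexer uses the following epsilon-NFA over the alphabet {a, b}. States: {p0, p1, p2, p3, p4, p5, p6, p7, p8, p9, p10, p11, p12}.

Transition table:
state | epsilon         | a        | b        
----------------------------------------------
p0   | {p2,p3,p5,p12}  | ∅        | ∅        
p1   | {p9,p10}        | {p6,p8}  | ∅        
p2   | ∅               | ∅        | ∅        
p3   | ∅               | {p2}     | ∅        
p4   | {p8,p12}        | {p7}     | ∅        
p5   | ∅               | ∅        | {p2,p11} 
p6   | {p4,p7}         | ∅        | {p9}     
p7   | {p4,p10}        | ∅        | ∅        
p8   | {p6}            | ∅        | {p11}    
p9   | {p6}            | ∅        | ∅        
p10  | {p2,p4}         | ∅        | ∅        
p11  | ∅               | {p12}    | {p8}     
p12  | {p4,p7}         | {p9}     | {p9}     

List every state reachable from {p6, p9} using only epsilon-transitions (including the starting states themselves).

{p2, p4, p6, p7, p8, p9, p10, p12}

Start with {p6, p9}.
From p6 via epsilon: add p4, p7.
From p4 via epsilon: add p8, p12.
From p7 via epsilon: add p10.
From p10 via epsilon: add p2.
No new states can be added; the closed set is {p2, p4, p6, p7, p8, p9, p10, p12}.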